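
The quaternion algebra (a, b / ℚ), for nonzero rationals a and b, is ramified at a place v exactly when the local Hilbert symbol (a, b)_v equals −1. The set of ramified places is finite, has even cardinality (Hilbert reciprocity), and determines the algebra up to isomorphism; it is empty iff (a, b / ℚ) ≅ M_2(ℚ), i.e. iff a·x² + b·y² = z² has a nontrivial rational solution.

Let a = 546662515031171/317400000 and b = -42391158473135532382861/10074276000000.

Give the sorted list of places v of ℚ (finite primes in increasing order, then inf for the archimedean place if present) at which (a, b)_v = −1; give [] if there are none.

[3, 11]

Mod squares: a ≡ 165, b ≡ -1189. Check v ∈ {∞, 2, 3, 5, 7, 11, 23, 29, 41}.
v=29: a=29^2·(≡22), b=29^3·(≡17) mod 29; (22|29)=+1, (17|29)=-1; (−1)^{2·3·14}·(+1)^3·(-1)^2 = +1.
v=7: a=7^4·(≡2), b=7^6·(≡1) mod 7; (2|7)=+1, (1|7)=+1; (−1)^{4·6·3}·(+1)^6·(+1)^4 = +1.
v=∞: 165 > 0 and -1189 < 0  ⇒  (a,b)_∞ = +1.
v=5: a=5^-5·(≡2), b=5^-6·(≡1) mod 5; (2|5)=-1, (1|5)=+1; (−1)^{-5·-6·2}·(-1)^-6·(+1)^-5 = +1.
v=11: a=11^5·(≡5), b=11^8·(≡6) mod 11; (5|11)=+1, (6|11)=-1; (−1)^{5·8·5}·(+1)^8·(-1)^5 = -1.
v=3: a=3^-1·(≡1), b=3^-2·(≡2) mod 3; (1|3)=+1, (2|3)=-1; (−1)^{-1·-2·1}·(+1)^-2·(-1)^-1 = -1.
v=23: a=23^-2·(≡3), b=23^-4·(≡21) mod 23; (3|23)=+1, (21|23)=-1; (−1)^{-2·-4·11}·(+1)^-4·(-1)^-2 = +1.
v=2: v_2(a)=-6, v_2(b)=-8; units ≡ 5, 3 (mod 8); ε·ε+αω+βω = 0·1+-6·1+-8·1 ≡ 0  ⇒  (a,b)_2 = +1.
v=41: a=41^2·(≡37), b=41^3·(≡14) mod 41; (37|41)=+1, (14|41)=-1; (−1)^{2·3·20}·(+1)^3·(-1)^2 = +1.
Ram(165, -1189) = {3, 11}; no ℚ_3-point on the conic.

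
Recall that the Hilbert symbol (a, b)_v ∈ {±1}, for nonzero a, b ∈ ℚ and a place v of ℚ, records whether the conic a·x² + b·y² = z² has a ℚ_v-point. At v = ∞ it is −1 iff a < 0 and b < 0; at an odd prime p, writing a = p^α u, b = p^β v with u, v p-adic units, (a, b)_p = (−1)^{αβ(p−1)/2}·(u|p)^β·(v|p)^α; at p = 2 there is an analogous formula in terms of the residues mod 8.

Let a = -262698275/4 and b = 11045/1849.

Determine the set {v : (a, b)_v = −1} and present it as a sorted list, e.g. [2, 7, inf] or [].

(a, b) ≡ (-6251, 5) mod (ℚ^×)²; places V = {2, 5, 7, 19, 41, 43, 47, ∞}.
(a,b)_19: α=1, u≡14; β=0, v≡1 (mod 19); (14|19)=-1, (1|19)=+1; sign (−1)^0·-1^0·+1^1 = +1.
(a,b)_7: α=1, u≡3; β=0, v≡6 (mod 7); (3|7)=-1, (6|7)=-1; sign (−1)^0·-1^0·-1^1 = -1.
(a,b)_47: α=1, u≡14; β=2, v≡15 (mod 47); (14|47)=+1, (15|47)=-1; sign (−1)^0·+1^2·-1^1 = -1.
(a,b)_41: α=2, u≡35; β=0, v≡4 (mod 41); (35|41)=-1, (4|41)=+1; sign (−1)^0·-1^0·+1^2 = +1.
(a,b)_43: α=0, u≡30; β=-2, v≡37 (mod 43); (30|43)=-1, (37|43)=-1; sign (−1)^0·-1^-2·-1^0 = +1.
(a,b)_2: α=-2, β=0; u≡5, v≡5 (mod 8); ε(u)ε(v)=0·0, αω(v)=-2·1, βω(u)=0·1; sum ≡ 0  ⇒  +1.
(a,b)_∞: sgn(-6251)=−, sgn(5)=+, so +1.
(a,b)_5: α=2, u≡1; β=1, v≡1 (mod 5); (1|5)=+1, (1|5)=+1; sign (−1)^0·+1^1·+1^2 = +1.
Ram(-6251, 5) = {7, 47}; no ℚ_7-point on the conic.

[7, 47]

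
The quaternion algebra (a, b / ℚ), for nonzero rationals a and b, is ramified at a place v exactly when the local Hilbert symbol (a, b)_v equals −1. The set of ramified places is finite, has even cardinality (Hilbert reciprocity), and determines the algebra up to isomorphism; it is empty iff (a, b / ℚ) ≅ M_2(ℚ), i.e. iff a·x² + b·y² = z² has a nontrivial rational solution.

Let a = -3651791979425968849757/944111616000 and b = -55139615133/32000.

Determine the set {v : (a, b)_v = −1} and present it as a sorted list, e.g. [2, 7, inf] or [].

[3, 5, 19, inf]

Mod squares: a ≡ -6555, b ≡ -281865. Check v ∈ {∞, 2, 3, 5, 7, 11, 13, 19, 23, 29, 43}.
v=3: a=3^-1·(≡2), b=3^1·(≡2) mod 3; (2|3)=-1, (2|3)=-1; (−1)^{-1·1·1}·(-1)^1·(-1)^-1 = -1.
v=2: v_2(a)=-20, v_2(b)=-8; units ≡ 5, 7 (mod 8); ε·ε+αω+βω = 0·1+-20·0+-8·1 ≡ 0  ⇒  (a,b)_2 = +1.
v=11: a=11^2·(≡4), b=11^0·(≡2) mod 11; (4|11)=+1, (2|11)=-1; (−1)^{2·0·5}·(+1)^0·(-1)^2 = +1.
v=19: a=19^1·(≡17), b=19^1·(≡4) mod 19; (17|19)=+1, (4|19)=+1; (−1)^{1·1·9}·(+1)^1·(+1)^1 = -1.
v=43: a=43^4·(≡11), b=43^3·(≡25) mod 43; (11|43)=+1, (25|43)=+1; (−1)^{4·3·21}·(+1)^3·(+1)^4 = +1.
v=∞: -6555 < 0 and -281865 < 0  ⇒  (a,b)_∞ = -1.
v=7: a=7^-4·(≡4), b=7^0·(≡2) mod 7; (4|7)=+1, (2|7)=+1; (−1)^{-4·0·3}·(+1)^0·(+1)^-4 = +1.
v=23: a=23^1·(≡21), b=23^3·(≡3) mod 23; (21|23)=-1, (3|23)=+1; (−1)^{1·3·11}·(-1)^3·(+1)^1 = +1.
v=5: a=5^-3·(≡1), b=5^-3·(≡2) mod 5; (1|5)=+1, (2|5)=-1; (−1)^{-3·-3·2}·(+1)^-3·(-1)^-3 = -1.
v=29: a=29^4·(≡5), b=29^0·(≡11) mod 29; (5|29)=+1, (11|29)=-1; (−1)^{4·0·14}·(+1)^0·(-1)^4 = +1.
v=13: a=13^4·(≡1), b=13^0·(≡3) mod 13; (1|13)=+1, (3|13)=+1; (−1)^{4·0·6}·(+1)^0·(+1)^4 = +1.
Ram(-6555, -281865) = {3, 5, 19, ∞}; no ℚ_3-point on the conic.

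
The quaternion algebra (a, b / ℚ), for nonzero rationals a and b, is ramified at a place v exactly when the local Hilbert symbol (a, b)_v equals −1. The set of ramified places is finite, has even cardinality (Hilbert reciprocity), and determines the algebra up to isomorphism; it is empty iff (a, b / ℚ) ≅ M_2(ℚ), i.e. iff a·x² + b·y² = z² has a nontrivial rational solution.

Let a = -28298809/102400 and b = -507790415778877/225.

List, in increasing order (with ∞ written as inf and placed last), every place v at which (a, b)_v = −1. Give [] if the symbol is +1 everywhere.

Mod squares: a ≡ -33649, b ≡ -448477. Check v ∈ {∞, 2, 3, 5, 7, 11, 17, 19, 23, 29, 31, 37}.
v=∞: -33649 < 0 and -448477 < 0  ⇒  (a,b)_∞ = -1.
v=2: v_2(a)=-12, v_2(b)=0; units ≡ 7, 3 (mod 8); ε·ε+αω+βω = 1·1+-12·1+0·0 ≡ 1  ⇒  (a,b)_2 = -1.
v=17: a=17^0·(≡6), b=17^1·(≡10) mod 17; (6|17)=-1, (10|17)=-1; (−1)^{0·1·8}·(-1)^1·(-1)^0 = -1.
v=31: a=31^0·(≡23), b=31^1·(≡28) mod 31; (23|31)=-1, (28|31)=+1; (−1)^{0·1·15}·(-1)^1·(+1)^0 = -1.
v=3: a=3^0·(≡2), b=3^-2·(≡2) mod 3; (2|3)=-1, (2|3)=-1; (−1)^{0·-2·1}·(-1)^-2·(-1)^0 = +1.
v=29: a=29^2·(≡20), b=29^0·(≡11) mod 29; (20|29)=+1, (11|29)=-1; (−1)^{2·0·14}·(+1)^0·(-1)^2 = +1.
v=7: a=7^1·(≡4), b=7^2·(≡3) mod 7; (4|7)=+1, (3|7)=-1; (−1)^{1·2·3}·(+1)^2·(-1)^1 = -1.
v=23: a=23^1·(≡12), b=23^3·(≡11) mod 23; (12|23)=+1, (11|23)=-1; (−1)^{1·3·11}·(+1)^3·(-1)^1 = +1.
v=11: a=11^1·(≡6), b=11^2·(≡3) mod 11; (6|11)=-1, (3|11)=+1; (−1)^{1·2·5}·(-1)^2·(+1)^1 = +1.
v=5: a=5^-2·(≡1), b=5^-2·(≡2) mod 5; (1|5)=+1, (2|5)=-1; (−1)^{-2·-2·2}·(+1)^-2·(-1)^-2 = +1.
v=19: a=19^1·(≡2), b=19^2·(≡18) mod 19; (2|19)=-1, (18|19)=-1; (−1)^{1·2·9}·(-1)^2·(-1)^1 = -1.
v=37: a=37^0·(≡27), b=37^1·(≡22) mod 37; (27|37)=+1, (22|37)=-1; (−1)^{0·1·18}·(+1)^1·(-1)^0 = +1.
(-33649, -448477 / ℚ) ramifies at {2, 7, 17, 19, 31, ∞}: a division algebra.

[2, 7, 17, 19, 31, inf]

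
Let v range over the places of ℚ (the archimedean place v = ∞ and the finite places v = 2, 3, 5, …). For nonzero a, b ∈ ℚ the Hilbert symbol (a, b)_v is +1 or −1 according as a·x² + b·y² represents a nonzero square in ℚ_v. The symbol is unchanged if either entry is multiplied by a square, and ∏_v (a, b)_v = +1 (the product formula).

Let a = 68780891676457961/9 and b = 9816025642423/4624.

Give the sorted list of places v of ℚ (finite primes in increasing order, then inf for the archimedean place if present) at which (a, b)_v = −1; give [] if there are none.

Mod squares: a ≡ 1001, b ≡ 7. Check v ∈ {∞, 2, 3, 7, 11, 13, 17}.
v=2: v_2(a)=0, v_2(b)=-4; units ≡ 1, 7 (mod 8); ε·ε+αω+βω = 0·1+0·0+-4·0 ≡ 0  ⇒  (a,b)_2 = +1.
v=3: a=3^-2·(≡2), b=3^0·(≡1) mod 3; (2|3)=-1, (1|3)=+1; (−1)^{-2·0·1}·(-1)^0·(+1)^-2 = +1.
v=7: a=7^7·(≡3), b=7^5·(≡4) mod 7; (3|7)=-1, (4|7)=+1; (−1)^{7·5·3}·(-1)^5·(+1)^7 = +1.
v=17: a=17^0·(≡4), b=17^-2·(≡5) mod 17; (4|17)=+1, (5|17)=-1; (−1)^{0·-2·8}·(+1)^-2·(-1)^0 = +1.
v=13: a=13^7·(≡12), b=13^6·(≡2) mod 13; (12|13)=+1, (2|13)=-1; (−1)^{7·6·6}·(+1)^6·(-1)^7 = -1.
v=11: a=11^3·(≡1), b=11^2·(≡6) mod 11; (1|11)=+1, (6|11)=-1; (−1)^{3·2·5}·(+1)^2·(-1)^3 = -1.
v=∞: 1001 > 0 and 7 > 0  ⇒  (a,b)_∞ = +1.
(1001, 7 / ℚ) ramifies at {11, 13}: a division algebra.

[11, 13]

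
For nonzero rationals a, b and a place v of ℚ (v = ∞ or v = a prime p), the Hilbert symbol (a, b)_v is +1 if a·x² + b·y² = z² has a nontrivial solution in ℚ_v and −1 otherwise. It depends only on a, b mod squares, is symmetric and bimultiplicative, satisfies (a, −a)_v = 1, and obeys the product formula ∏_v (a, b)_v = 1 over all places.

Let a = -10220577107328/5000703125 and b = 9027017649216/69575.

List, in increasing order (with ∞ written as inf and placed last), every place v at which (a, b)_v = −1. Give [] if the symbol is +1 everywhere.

[5, 19, 23, 41]

(a, b) ≡ (-190, 943) mod (ℚ^×)²; places V = {2, 3, 5, 7, 11, 19, 23, 41, ∞}.
(a,b)_11: α=-2, u≡2; β=-2, v≡2 (mod 11); (2|11)=-1, (2|11)=-1; sign (−1)^0·-1^-2·-1^-2 = +1.
(a,b)_5: α=-7, u≡3; β=-2, v≡2 (mod 5); (3|5)=-1, (2|5)=-1; sign (−1)^0·-1^-2·-1^-7 = -1.
(a,b)_41: α=0, u≡35; β=1, v≡5 (mod 41); (35|41)=-1, (5|41)=+1; sign (−1)^0·-1^1·+1^0 = -1.
(a,b)_23: α=-2, u≡14; β=-1, v≡13 (mod 23); (14|23)=-1, (13|23)=+1; sign (−1)^0·-1^-1·+1^-2 = -1.
(a,b)_7: α=8, u≡5; β=6, v≡6 (mod 7); (5|7)=-1, (6|7)=-1; sign (−1)^0·-1^6·-1^8 = +1.
(a,b)_19: α=1, u≡4; β=2, v≡3 (mod 19); (4|19)=+1, (3|19)=-1; sign (−1)^0·+1^2·-1^1 = -1.
(a,b)_∞: sgn(-190)=−, sgn(943)=+, so +1.
(a,b)_2: α=7, β=6; u≡1, v≡7 (mod 8); ε(u)ε(v)=0·1, αω(v)=7·0, βω(u)=6·0; sum ≡ 0  ⇒  +1.
(a,b)_3: α=6, u≡2; β=4, v≡1 (mod 3); (2|3)=-1, (1|3)=+1; sign (−1)^0·-1^4·+1^6 = +1.
|Ram(-190, 943)| = 4, even; anisotropic at {5, 19, 23, 41}.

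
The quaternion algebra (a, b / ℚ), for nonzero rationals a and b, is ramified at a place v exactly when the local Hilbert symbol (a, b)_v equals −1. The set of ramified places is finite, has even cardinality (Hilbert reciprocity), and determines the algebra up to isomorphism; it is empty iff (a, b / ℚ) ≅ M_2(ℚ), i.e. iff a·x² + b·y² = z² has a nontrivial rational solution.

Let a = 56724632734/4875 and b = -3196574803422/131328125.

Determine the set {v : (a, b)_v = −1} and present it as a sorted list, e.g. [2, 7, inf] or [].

[3, 5, 11, 19]

Mod squares: a ≡ 570570, b ≡ -24310. Check v ∈ {∞, 2, 3, 5, 7, 11, 13, 17, 19, 37, 41}.
v=11: a=11^1·(≡9), b=11^3·(≡4) mod 11; (9|11)=+1, (4|11)=+1; (−1)^{1·3·5}·(+1)^3·(+1)^1 = -1.
v=13: a=13^-1·(≡5), b=13^1·(≡6) mod 13; (5|13)=-1, (6|13)=-1; (−1)^{-1·1·6}·(-1)^1·(-1)^-1 = +1.
v=3: a=3^-1·(≡2), b=3^4·(≡2) mod 3; (2|3)=-1, (2|3)=-1; (−1)^{-1·4·1}·(-1)^4·(-1)^-1 = -1.
v=∞: 570570 > 0 and -24310 < 0  ⇒  (a,b)_∞ = +1.
v=7: a=7^3·(≡4), b=7^2·(≡1) mod 7; (4|7)=+1, (1|7)=+1; (−1)^{3·2·3}·(+1)^2·(+1)^3 = +1.
v=37: a=37^2·(≡28), b=37^2·(≡21) mod 37; (28|37)=+1, (21|37)=+1; (−1)^{2·2·18}·(+1)^2·(+1)^2 = +1.
v=5: a=5^-3·(≡1), b=5^-7·(≡3) mod 5; (1|5)=+1, (3|5)=-1; (−1)^{-3·-7·2}·(+1)^-7·(-1)^-3 = -1.
v=41: a=41^0·(≡24), b=41^-2·(≡29) mod 41; (24|41)=-1, (29|41)=-1; (−1)^{0·-2·20}·(-1)^-2·(-1)^0 = +1.
v=17: a=17^2·(≡9), b=17^1·(≡9) mod 17; (9|17)=+1, (9|17)=+1; (−1)^{2·1·8}·(+1)^1·(+1)^2 = +1.
v=19: a=19^1·(≡8), b=19^0·(≡13) mod 19; (8|19)=-1, (13|19)=-1; (−1)^{1·0·9}·(-1)^0·(-1)^1 = -1.
v=2: v_2(a)=1, v_2(b)=1; units ≡ 5, 5 (mod 8); ε·ε+αω+βω = 0·0+1·1+1·1 ≡ 0  ⇒  (a,b)_2 = +1.
(570570, -24310 / ℚ) ramifies at {3, 5, 11, 19}: a division algebra.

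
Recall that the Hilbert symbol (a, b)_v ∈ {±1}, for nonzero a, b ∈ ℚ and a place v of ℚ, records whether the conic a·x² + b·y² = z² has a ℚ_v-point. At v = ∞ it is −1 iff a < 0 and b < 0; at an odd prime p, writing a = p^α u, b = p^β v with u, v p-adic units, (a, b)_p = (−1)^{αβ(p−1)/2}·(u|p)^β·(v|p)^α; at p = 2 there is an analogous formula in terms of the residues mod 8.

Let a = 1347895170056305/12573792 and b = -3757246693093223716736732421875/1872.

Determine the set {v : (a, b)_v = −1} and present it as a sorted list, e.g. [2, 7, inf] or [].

Mod squares: a ≡ 55279510, b ≡ -37895. Check v ∈ {∞, 2, 3, 5, 7, 11, 13, 19, 23, 29, 31, 43, 53}.
v=11: a=11^-1·(≡5), b=11^1·(≡9) mod 11; (5|11)=+1, (9|11)=+1; (−1)^{-1·1·5}·(+1)^1·(+1)^-1 = -1.
v=31: a=31^1·(≡25), b=31^2·(≡7) mod 31; (25|31)=+1, (7|31)=+1; (−1)^{1·2·15}·(+1)^2·(+1)^1 = +1.
v=13: a=13^1·(≡9), b=13^-1·(≡9) mod 13; (9|13)=+1, (9|13)=+1; (−1)^{1·-1·6}·(+1)^-1·(+1)^1 = +1.
v=29: a=29^1·(≡25), b=29^2·(≡21) mod 29; (25|29)=+1, (21|29)=-1; (−1)^{1·2·14}·(+1)^2·(-1)^1 = -1.
v=2: v_2(a)=-5, v_2(b)=-4; units ≡ 3, 1 (mod 8); ε·ε+αω+βω = 1·0+-5·0+-4·1 ≡ 0  ⇒  (a,b)_2 = +1.
v=23: a=23^2·(≡10), b=23^4·(≡6) mod 23; (10|23)=-1, (6|23)=+1; (−1)^{2·4·11}·(-1)^4·(+1)^2 = +1.
v=3: a=3^-6·(≡1), b=3^-2·(≡1) mod 3; (1|3)=+1, (1|3)=+1; (−1)^{-6·-2·1}·(+1)^-2·(+1)^-6 = +1.
v=7: a=7^-2·(≡5), b=7^0·(≡6) mod 7; (5|7)=-1, (6|7)=-1; (−1)^{-2·0·3}·(-1)^0·(-1)^-2 = +1.
v=∞: 55279510 > 0 and -37895 < 0  ⇒  (a,b)_∞ = +1.
v=43: a=43^1·(≡34), b=43^2·(≡14) mod 43; (34|43)=-1, (14|43)=+1; (−1)^{1·2·21}·(-1)^2·(+1)^1 = +1.
v=53: a=53^2·(≡51), b=53^5·(≡33) mod 53; (51|53)=-1, (33|53)=-1; (−1)^{2·5·26}·(-1)^5·(-1)^2 = -1.
v=19: a=19^2·(≡7), b=19^0·(≡2) mod 19; (7|19)=+1, (2|19)=-1; (−1)^{2·0·9}·(+1)^0·(-1)^2 = +1.
v=5: a=5^1·(≡3), b=5^9·(≡4) mod 5; (3|5)=-1, (4|5)=+1; (−1)^{1·9·2}·(-1)^9·(+1)^1 = -1.
|Ram(55279510, -37895)| = 4, even; anisotropic at {5, 11, 29, 53}.

[5, 11, 29, 53]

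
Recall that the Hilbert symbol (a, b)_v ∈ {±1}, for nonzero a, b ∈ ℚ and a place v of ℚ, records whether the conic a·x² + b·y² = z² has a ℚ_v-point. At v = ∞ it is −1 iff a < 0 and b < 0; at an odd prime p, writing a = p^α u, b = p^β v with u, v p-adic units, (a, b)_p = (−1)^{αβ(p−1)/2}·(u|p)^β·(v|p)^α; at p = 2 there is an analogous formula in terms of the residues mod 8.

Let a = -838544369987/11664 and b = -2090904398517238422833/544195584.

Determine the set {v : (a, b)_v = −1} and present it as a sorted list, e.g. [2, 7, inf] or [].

[23, inf]

(a, b) ≡ (-593147, -8177) mod (ℚ^×)²; places V = {2, 3, 11, 13, 17, 23, 29, 37, 41, ∞}.
(a,b)_13: α=0, u≡9; β=1, v≡6 (mod 13); (9|13)=+1, (6|13)=-1; sign (−1)^0·+1^1·-1^0 = +1.
(a,b)_∞: sgn(-593147)=−, sgn(-8177)=−, so -1.
(a,b)_3: α=-6, u≡1; β=-12, v≡1 (mod 3); (1|3)=+1, (1|3)=+1; sign (−1)^0·+1^-12·+1^-6 = +1.
(a,b)_29: α=2, u≡21; β=2, v≡6 (mod 29); (21|29)=-1, (6|29)=+1; sign (−1)^0·-1^2·+1^2 = +1.
(a,b)_17: α=1, u≡5; β=1, v≡12 (mod 17); (5|17)=-1, (12|17)=-1; sign (−1)^0·-1^1·-1^1 = +1.
(a,b)_41: α=3, u≡35; β=6, v≡10 (mod 41); (35|41)=-1, (10|41)=+1; sign (−1)^0·-1^6·+1^3 = +1.
(a,b)_11: α=0, u≡7; β=2, v≡8 (mod 11); (7|11)=-1, (8|11)=-1; sign (−1)^0·-1^2·-1^0 = +1.
(a,b)_2: α=-4, β=-10; u≡5, v≡7 (mod 8); ε(u)ε(v)=0·1, αω(v)=-4·0, βω(u)=-10·1; sum ≡ 0  ⇒  +1.
(a,b)_23: α=1, u≡17; β=2, v≡22 (mod 23); (17|23)=-1, (22|23)=-1; sign (−1)^0·-1^2·-1^1 = -1.
(a,b)_37: α=1, u≡1; β=1, v≡4 (mod 37); (1|37)=+1, (4|37)=+1; sign (−1)^0·+1^1·+1^1 = +1.
Ram(-593147, -8177) = {23, ∞}; no ℚ_23-point on the conic.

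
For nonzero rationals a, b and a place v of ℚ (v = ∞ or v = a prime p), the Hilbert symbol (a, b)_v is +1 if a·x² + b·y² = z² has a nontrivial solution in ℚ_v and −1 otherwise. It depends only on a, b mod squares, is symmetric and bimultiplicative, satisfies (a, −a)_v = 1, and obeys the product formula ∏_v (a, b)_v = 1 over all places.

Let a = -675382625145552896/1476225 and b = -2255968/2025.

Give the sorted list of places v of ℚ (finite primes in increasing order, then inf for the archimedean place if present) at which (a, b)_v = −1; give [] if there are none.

[29, inf]

Mod squares: a ≡ -8294, b ≡ -140998. Check v ∈ {∞, 2, 3, 5, 11, 13, 17, 29}.
v=11: a=11^3·(≡5), b=11^1·(≡7) mod 11; (5|11)=+1, (7|11)=-1; (−1)^{3·1·5}·(+1)^1·(-1)^3 = +1.
v=29: a=29^3·(≡5), b=29^1·(≡26) mod 29; (5|29)=+1, (26|29)=-1; (−1)^{3·1·14}·(+1)^1·(-1)^3 = -1.
v=2: v_2(a)=15, v_2(b)=5; units ≡ 5, 5 (mod 8); ε·ε+αω+βω = 0·0+15·1+5·1 ≡ 0  ⇒  (a,b)_2 = +1.
v=5: a=5^-2·(≡1), b=5^-2·(≡2) mod 5; (1|5)=+1, (2|5)=-1; (−1)^{-2·-2·2}·(+1)^-2·(-1)^-2 = +1.
v=∞: -8294 < 0 and -140998 < 0  ⇒  (a,b)_∞ = -1.
v=13: a=13^3·(≡1), b=13^1·(≡4) mod 13; (1|13)=+1, (4|13)=+1; (−1)^{3·1·6}·(+1)^1·(+1)^3 = +1.
v=17: a=17^2·(≡2), b=17^1·(≡16) mod 17; (2|17)=+1, (16|17)=+1; (−1)^{2·1·8}·(+1)^1·(+1)^2 = +1.
v=3: a=3^-10·(≡1), b=3^-4·(≡2) mod 3; (1|3)=+1, (2|3)=-1; (−1)^{-10·-4·1}·(+1)^-4·(-1)^-10 = +1.
(-8294, -140998 / ℚ) ramifies at {29, ∞}: a division algebra.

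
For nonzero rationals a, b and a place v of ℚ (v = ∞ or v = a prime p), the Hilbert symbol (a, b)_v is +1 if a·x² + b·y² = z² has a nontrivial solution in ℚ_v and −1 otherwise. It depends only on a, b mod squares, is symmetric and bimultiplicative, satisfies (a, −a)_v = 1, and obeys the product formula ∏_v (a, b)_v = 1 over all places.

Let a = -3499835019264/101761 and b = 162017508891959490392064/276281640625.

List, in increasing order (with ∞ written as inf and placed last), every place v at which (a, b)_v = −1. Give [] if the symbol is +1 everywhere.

[2, 23]

Mod squares: a ≡ -69, b ≡ 51. Check v ∈ {∞, 2, 3, 5, 11, 13, 17, 23, 29, 31}.
v=3: a=3^5·(≡1), b=3^11·(≡2) mod 3; (1|3)=+1, (2|3)=-1; (−1)^{5·11·1}·(+1)^11·(-1)^5 = +1.
v=23: a=23^3·(≡11), b=23^4·(≡20) mod 23; (11|23)=-1, (20|23)=-1; (−1)^{3·4·11}·(-1)^4·(-1)^3 = -1.
v=2: v_2(a)=12, v_2(b)=12; units ≡ 3, 3 (mod 8); ε·ε+αω+βω = 1·1+12·1+12·1 ≡ 1  ⇒  (a,b)_2 = -1.
v=29: a=29^-2·(≡26), b=29^-4·(≡25) mod 29; (26|29)=-1, (25|29)=+1; (−1)^{-2·-4·14}·(-1)^-4·(+1)^-2 = +1.
v=5: a=5^0·(≡1), b=5^-8·(≡4) mod 5; (1|5)=+1, (4|5)=+1; (−1)^{0·-8·2}·(+1)^-8·(+1)^0 = +1.
v=11: a=11^-2·(≡2), b=11^0·(≡2) mod 11; (2|11)=-1, (2|11)=-1; (−1)^{-2·0·5}·(-1)^0·(-1)^-2 = +1.
v=∞: -69 < 0 and 51 > 0  ⇒  (a,b)_∞ = +1.
v=17: a=17^2·(≡8), b=17^3·(≡12) mod 17; (8|17)=+1, (12|17)=-1; (−1)^{2·3·8}·(+1)^3·(-1)^2 = +1.
v=31: a=31^0·(≡29), b=31^2·(≡10) mod 31; (29|31)=-1, (10|31)=+1; (−1)^{0·2·15}·(-1)^2·(+1)^0 = +1.
v=13: a=13^0·(≡4), b=13^2·(≡9) mod 13; (4|13)=+1, (9|13)=+1; (−1)^{0·2·6}·(+1)^2·(+1)^0 = +1.
(-69, 51 / ℚ) ramifies at {2, 23}: a division algebra.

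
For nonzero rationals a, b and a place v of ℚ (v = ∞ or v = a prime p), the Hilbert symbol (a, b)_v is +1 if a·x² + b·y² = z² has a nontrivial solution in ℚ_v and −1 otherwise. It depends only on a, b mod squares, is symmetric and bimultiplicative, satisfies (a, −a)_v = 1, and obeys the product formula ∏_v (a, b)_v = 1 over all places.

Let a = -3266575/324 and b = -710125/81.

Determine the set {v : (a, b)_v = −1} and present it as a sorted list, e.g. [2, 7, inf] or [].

[5, 13, 19, inf]

(a, b) ≡ (-247, -28405) mod (ℚ^×)²; places V = {2, 3, 5, 13, 19, 23, ∞}.
(a,b)_23: α=2, u≡6; β=1, v≡5 (mod 23); (6|23)=+1, (5|23)=-1; sign (−1)^0·+1^1·-1^2 = +1.
(a,b)_3: α=-4, u≡2; β=-4, v≡2 (mod 3); (2|3)=-1, (2|3)=-1; sign (−1)^0·-1^-4·-1^-4 = +1.
(a,b)_13: α=1, u≡11; β=1, v≡9 (mod 13); (11|13)=-1, (9|13)=+1; sign (−1)^0·-1^1·+1^1 = -1.
(a,b)_2: α=-2, β=0; u≡1, v≡3 (mod 8); ε(u)ε(v)=0·1, αω(v)=-2·1, βω(u)=0·0; sum ≡ 0  ⇒  +1.
(a,b)_5: α=2, u≡3; β=3, v≡4 (mod 5); (3|5)=-1, (4|5)=+1; sign (−1)^0·-1^3·+1^2 = -1.
(a,b)_19: α=1, u≡6; β=1, v≡11 (mod 19); (6|19)=+1, (11|19)=+1; sign (−1)^1·+1^1·+1^1 = -1.
(a,b)_∞: sgn(-247)=−, sgn(-28405)=−, so -1.
(-247, -28405 / ℚ) ramifies at {5, 13, 19, ∞}: a division algebra.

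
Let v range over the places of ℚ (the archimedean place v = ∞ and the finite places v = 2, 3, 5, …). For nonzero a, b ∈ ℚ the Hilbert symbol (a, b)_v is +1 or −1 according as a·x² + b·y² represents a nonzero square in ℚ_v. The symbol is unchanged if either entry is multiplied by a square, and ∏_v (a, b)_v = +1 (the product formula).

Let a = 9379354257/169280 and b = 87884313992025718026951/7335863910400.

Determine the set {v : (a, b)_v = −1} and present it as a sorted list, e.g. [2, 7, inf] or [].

(a, b) ≡ (40885, 111) mod (ℚ^×)²; places V = {2, 3, 5, 7, 13, 17, 23, 37, ∞}.
(a,b)_2: α=-6, β=-20; u≡5, v≡7 (mod 8); ε(u)ε(v)=0·1, αω(v)=-6·0, βω(u)=-20·1; sum ≡ 0  ⇒  +1.
(a,b)_5: α=-1, u≡2; β=-2, v≡1 (mod 5); (2|5)=-1, (1|5)=+1; sign (−1)^0·-1^-2·+1^-1 = +1.
(a,b)_13: α=1, u≡3; β=2, v≡11 (mod 13); (3|13)=+1, (11|13)=-1; sign (−1)^0·+1^2·-1^1 = -1.
(a,b)_∞: sgn(40885)=+, sgn(111)=+, so +1.
(a,b)_3: α=4, u≡1; β=11, v≡1 (mod 3); (1|3)=+1, (1|3)=+1; sign (−1)^0·+1^11·+1^4 = +1.
(a,b)_37: α=1, u≡14; β=3, v≡12 (mod 37); (14|37)=-1, (12|37)=+1; sign (−1)^0·-1^3·+1^1 = -1.
(a,b)_23: α=-2, u≡21; β=-4, v≡21 (mod 23); (21|23)=-1, (21|23)=-1; sign (−1)^0·-1^-4·-1^-2 = +1.
(a,b)_17: α=3, u≡16; β=6, v≡13 (mod 17); (16|17)=+1, (13|17)=+1; sign (−1)^0·+1^6·+1^3 = +1.
(a,b)_7: α=2, u≡6; β=4, v≡3 (mod 7); (6|7)=-1, (3|7)=-1; sign (−1)^0·-1^4·-1^2 = +1.
Ram(40885, 111) = {13, 37}; no ℚ_13-point on the conic.

[13, 37]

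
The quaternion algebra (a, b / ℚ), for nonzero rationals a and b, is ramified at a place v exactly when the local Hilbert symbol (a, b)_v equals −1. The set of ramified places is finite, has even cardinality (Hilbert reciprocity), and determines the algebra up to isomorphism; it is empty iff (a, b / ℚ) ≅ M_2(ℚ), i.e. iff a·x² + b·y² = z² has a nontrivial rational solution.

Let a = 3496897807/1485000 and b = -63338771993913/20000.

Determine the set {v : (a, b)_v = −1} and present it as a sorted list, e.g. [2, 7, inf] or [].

[2, 3, 13, 17]

Mod squares: a ≡ 618222, b ≡ -754. Check v ∈ {∞, 2, 3, 5, 11, 13, 17, 19, 29, 47}.
v=2: v_2(a)=-3, v_2(b)=-5; units ≡ 7, 7 (mod 8); ε·ε+αω+βω = 1·1+-3·0+-5·0 ≡ 1  ⇒  (a,b)_2 = -1.
v=19: a=19^1·(≡14), b=19^2·(≡16) mod 19; (14|19)=-1, (16|19)=+1; (−1)^{1·2·9}·(-1)^2·(+1)^1 = +1.
v=11: a=11^-1·(≡5), b=11^0·(≡1) mod 11; (5|11)=+1, (1|11)=+1; (−1)^{-1·0·5}·(+1)^0·(+1)^-1 = +1.
v=3: a=3^-3·(≡1), b=3^6·(≡2) mod 3; (1|3)=+1, (2|3)=-1; (−1)^{-3·6·1}·(+1)^6·(-1)^-3 = -1.
v=47: a=47^2·(≡30), b=47^2·(≡35) mod 47; (30|47)=-1, (35|47)=-1; (−1)^{2·2·23}·(-1)^2·(-1)^2 = +1.
v=5: a=5^-4·(≡2), b=5^-4·(≡1) mod 5; (2|5)=-1, (1|5)=+1; (−1)^{-4·-4·2}·(-1)^-4·(+1)^-4 = +1.
v=17: a=17^1·(≡10), b=17^2·(≡14) mod 17; (10|17)=-1, (14|17)=-1; (−1)^{1·2·8}·(-1)^2·(-1)^1 = -1.
v=∞: 618222 > 0 and -754 < 0  ⇒  (a,b)_∞ = +1.
v=13: a=13^2·(≡11), b=13^1·(≡2) mod 13; (11|13)=-1, (2|13)=-1; (−1)^{2·1·6}·(-1)^1·(-1)^2 = -1.
v=29: a=29^1·(≡14), b=29^1·(≡10) mod 29; (14|29)=-1, (10|29)=-1; (−1)^{1·1·14}·(-1)^1·(-1)^1 = +1.
Ram(618222, -754) = {2, 3, 13, 17}; no ℚ_2-point on the conic.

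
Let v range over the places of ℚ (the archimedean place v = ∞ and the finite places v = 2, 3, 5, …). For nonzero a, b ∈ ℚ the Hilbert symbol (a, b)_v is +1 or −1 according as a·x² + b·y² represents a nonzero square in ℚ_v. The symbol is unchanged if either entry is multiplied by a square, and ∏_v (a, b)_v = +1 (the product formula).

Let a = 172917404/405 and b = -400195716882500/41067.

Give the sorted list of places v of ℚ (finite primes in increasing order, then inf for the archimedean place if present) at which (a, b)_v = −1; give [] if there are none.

Mod squares: a ≡ 408595, b ≡ -1716099. Check v ∈ {∞, 2, 3, 5, 7, 11, 13, 17, 19, 23}.
v=19: a=19^1·(≡5), b=19^1·(≡4) mod 19; (5|19)=+1, (4|19)=+1; (−1)^{1·1·9}·(+1)^1·(+1)^1 = -1.
v=17: a=17^1·(≡5), b=17^1·(≡15) mod 17; (5|17)=-1, (15|17)=+1; (−1)^{1·1·8}·(-1)^1·(+1)^1 = -1.
v=2: v_2(a)=2, v_2(b)=2; units ≡ 3, 5 (mod 8); ε·ε+αω+βω = 1·0+2·1+2·1 ≡ 0  ⇒  (a,b)_2 = +1.
v=3: a=3^-4·(≡1), b=3^-5·(≡1) mod 3; (1|3)=+1, (1|3)=+1; (−1)^{-4·-5·1}·(+1)^-5·(+1)^-4 = +1.
v=7: a=7^0·(≡5), b=7^1·(≡1) mod 7; (5|7)=-1, (1|7)=+1; (−1)^{0·1·3}·(-1)^1·(+1)^0 = -1.
v=11: a=11^1·(≡3), b=11^1·(≡1) mod 11; (3|11)=+1, (1|11)=+1; (−1)^{1·1·5}·(+1)^1·(+1)^1 = -1.
v=13: a=13^0·(≡5), b=13^-2·(≡8) mod 13; (5|13)=-1, (8|13)=-1; (−1)^{0·-2·6}·(-1)^-2·(-1)^0 = +1.
v=5: a=5^-1·(≡4), b=5^4·(≡4) mod 5; (4|5)=+1, (4|5)=+1; (−1)^{-1·4·2}·(+1)^4·(+1)^-1 = +1.
v=∞: 408595 > 0 and -1716099 < 0  ⇒  (a,b)_∞ = +1.
v=23: a=23^3·(≡13), b=23^5·(≡20) mod 23; (13|23)=+1, (20|23)=-1; (−1)^{3·5·11}·(+1)^5·(-1)^3 = +1.
|Ram(408595, -1716099)| = 4, even; anisotropic at {7, 11, 17, 19}.

[7, 11, 17, 19]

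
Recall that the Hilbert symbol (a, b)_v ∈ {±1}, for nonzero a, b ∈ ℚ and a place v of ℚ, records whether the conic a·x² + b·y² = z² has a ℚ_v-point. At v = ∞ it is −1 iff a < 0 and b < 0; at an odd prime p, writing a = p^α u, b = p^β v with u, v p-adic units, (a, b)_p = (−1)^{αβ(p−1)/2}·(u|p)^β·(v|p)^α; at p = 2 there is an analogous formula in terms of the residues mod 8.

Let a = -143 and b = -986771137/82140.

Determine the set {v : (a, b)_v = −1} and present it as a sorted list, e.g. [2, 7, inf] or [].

Mod squares: a ≡ -143, b ≡ -53295. Check v ∈ {∞, 2, 3, 5, 11, 13, 17, 19, 31, 37}.
v=19: a=19^0·(≡9), b=19^1·(≡6) mod 19; (9|19)=+1, (6|19)=+1; (−1)^{0·1·9}·(+1)^1·(+1)^0 = +1.
v=3: a=3^0·(≡1), b=3^-1·(≡1) mod 3; (1|3)=+1, (1|3)=+1; (−1)^{0·-1·1}·(+1)^-1·(+1)^0 = +1.
v=31: a=31^0·(≡12), b=31^2·(≡19) mod 31; (12|31)=-1, (19|31)=+1; (−1)^{0·2·15}·(-1)^2·(+1)^0 = +1.
v=17: a=17^0·(≡10), b=17^3·(≡7) mod 17; (10|17)=-1, (7|17)=-1; (−1)^{0·3·8}·(-1)^3·(-1)^0 = -1.
v=2: v_2(a)=0, v_2(b)=-2; units ≡ 1, 1 (mod 8); ε·ε+αω+βω = 0·0+0·0+-2·0 ≡ 0  ⇒  (a,b)_2 = +1.
v=5: a=5^0·(≡2), b=5^-1·(≡1) mod 5; (2|5)=-1, (1|5)=+1; (−1)^{0·-1·2}·(-1)^-1·(+1)^0 = -1.
v=13: a=13^1·(≡2), b=13^0·(≡2) mod 13; (2|13)=-1, (2|13)=-1; (−1)^{1·0·6}·(-1)^0·(-1)^1 = -1.
v=37: a=37^0·(≡5), b=37^-2·(≡19) mod 37; (5|37)=-1, (19|37)=-1; (−1)^{0·-2·18}·(-1)^-2·(-1)^0 = +1.
v=11: a=11^1·(≡9), b=11^1·(≡6) mod 11; (9|11)=+1, (6|11)=-1; (−1)^{1·1·5}·(+1)^1·(-1)^1 = +1.
v=∞: -143 < 0 and -53295 < 0  ⇒  (a,b)_∞ = -1.
(-143, -53295 / ℚ) ramifies at {5, 13, 17, ∞}: a division algebra.

[5, 13, 17, inf]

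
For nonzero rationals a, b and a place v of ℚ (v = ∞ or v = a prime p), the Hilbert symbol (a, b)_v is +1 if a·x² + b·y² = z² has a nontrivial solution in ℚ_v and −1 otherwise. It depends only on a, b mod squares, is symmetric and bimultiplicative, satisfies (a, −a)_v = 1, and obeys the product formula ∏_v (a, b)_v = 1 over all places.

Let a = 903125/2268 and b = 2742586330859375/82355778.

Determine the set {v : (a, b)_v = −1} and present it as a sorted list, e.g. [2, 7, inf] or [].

[7, 11]

(a, b) ≡ (35, 286) mod (ℚ^×)²; places V = {2, 3, 5, 7, 11, 13, 17, 23, 31, ∞}.
(a,b)_31: α=0, u≡19; β=-2, v≡14 (mod 31); (19|31)=+1, (14|31)=+1; sign (−1)^0·+1^-2·+1^0 = +1.
(a,b)_23: α=0, u≡12; β=-2, v≡11 (mod 23); (12|23)=+1, (11|23)=-1; sign (−1)^0·+1^-2·-1^0 = +1.
(a,b)_7: α=-1, u≡3; β=4, v≡3 (mod 7); (3|7)=-1, (3|7)=-1; sign (−1)^0·-1^4·-1^-1 = -1.
(a,b)_11: α=0, u≡7; β=3, v≡3 (mod 11); (7|11)=-1, (3|11)=+1; sign (−1)^0·-1^3·+1^0 = -1.
(a,b)_3: α=-4, u≡2; β=-4, v≡1 (mod 3); (2|3)=-1, (1|3)=+1; sign (−1)^0·-1^-4·+1^-4 = +1.
(a,b)_2: α=-2, β=-1; u≡3, v≡7 (mod 8); ε(u)ε(v)=1·1, αω(v)=-2·0, βω(u)=-1·1; sum ≡ 0  ⇒  +1.
(a,b)_5: α=5, u≡3; β=8, v≡4 (mod 5); (3|5)=-1, (4|5)=+1; sign (−1)^0·-1^8·+1^5 = +1.
(a,b)_∞: sgn(35)=+, sgn(286)=+, so +1.
(a,b)_17: α=2, u≡2; β=0, v≡10 (mod 17); (2|17)=+1, (10|17)=-1; sign (−1)^0·+1^0·-1^2 = +1.
(a,b)_13: α=0, u≡9; β=3, v≡10 (mod 13); (9|13)=+1, (10|13)=+1; sign (−1)^0·+1^3·+1^0 = +1.
|Ram(35, 286)| = 2, even; anisotropic at {7, 11}.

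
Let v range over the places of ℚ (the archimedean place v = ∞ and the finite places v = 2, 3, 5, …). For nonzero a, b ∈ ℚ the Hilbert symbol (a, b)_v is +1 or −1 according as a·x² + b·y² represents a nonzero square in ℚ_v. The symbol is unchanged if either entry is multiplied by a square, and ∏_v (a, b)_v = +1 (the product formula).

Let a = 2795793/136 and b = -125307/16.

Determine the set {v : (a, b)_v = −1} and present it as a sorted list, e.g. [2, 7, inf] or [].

(a, b) ≡ (1939938, -1547) mod (ℚ^×)²; places V = {2, 3, 7, 11, 13, 17, 19, ∞}.
(a,b)_7: α=3, u≡1; β=1, v≡6 (mod 7); (1|7)=+1, (6|7)=-1; sign (−1)^1·+1^1·-1^3 = +1.
(a,b)_2: α=-3, β=-4; u≡1, v≡5 (mod 8); ε(u)ε(v)=0·0, αω(v)=-3·1, βω(u)=-4·0; sum ≡ 1  ⇒  -1.
(a,b)_11: α=1, u≡2; β=0, v≡1 (mod 11); (2|11)=-1, (1|11)=+1; sign (−1)^0·-1^0·+1^1 = +1.
(a,b)_3: α=1, u≡2; β=4, v≡1 (mod 3); (2|3)=-1, (1|3)=+1; sign (−1)^0·-1^4·+1^1 = +1.
(a,b)_13: α=1, u≡9; β=1, v≡11 (mod 13); (9|13)=+1, (11|13)=-1; sign (−1)^0·+1^1·-1^1 = -1.
(a,b)_17: α=-1, u≡3; β=1, v≡10 (mod 17); (3|17)=-1, (10|17)=-1; sign (−1)^0·-1^1·-1^-1 = +1.
(a,b)_∞: sgn(1939938)=+, sgn(-1547)=−, so +1.
(a,b)_19: α=1, u≡10; β=0, v≡7 (mod 19); (10|19)=-1, (7|19)=+1; sign (−1)^0·-1^0·+1^1 = +1.
(1939938, -1547 / ℚ) ramifies at {2, 13}: a division algebra.

[2, 13]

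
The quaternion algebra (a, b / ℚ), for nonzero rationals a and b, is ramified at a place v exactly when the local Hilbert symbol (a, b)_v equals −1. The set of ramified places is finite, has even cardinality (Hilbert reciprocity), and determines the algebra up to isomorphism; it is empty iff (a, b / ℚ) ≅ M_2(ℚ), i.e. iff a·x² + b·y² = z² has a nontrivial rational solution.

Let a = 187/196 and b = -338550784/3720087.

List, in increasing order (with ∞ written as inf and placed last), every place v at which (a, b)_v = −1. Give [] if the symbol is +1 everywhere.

(a, b) ≡ (187, -2002) mod (ℚ^×)²; places V = {2, 3, 7, 11, 13, 17, ∞}.
(a,b)_11: α=1, u≡8; β=1, v≡5 (mod 11); (8|11)=-1, (5|11)=+1; sign (−1)^1·-1^1·+1^1 = +1.
(a,b)_13: α=0, u≡5; β=1, v≡11 (mod 13); (5|13)=-1, (11|13)=-1; sign (−1)^0·-1^1·-1^0 = -1.
(a,b)_17: α=1, u≡5; β=2, v≡9 (mod 17); (5|17)=-1, (9|17)=+1; sign (−1)^0·-1^2·+1^1 = +1.
(a,b)_∞: sgn(187)=+, sgn(-2002)=−, so +1.
(a,b)_3: α=0, u≡1; β=-12, v≡2 (mod 3); (1|3)=+1, (2|3)=-1; sign (−1)^0·+1^-12·-1^0 = +1.
(a,b)_2: α=-2, β=13; u≡3, v≡7 (mod 8); ε(u)ε(v)=1·1, αω(v)=-2·0, βω(u)=13·1; sum ≡ 0  ⇒  +1.
(a,b)_7: α=-2, u≡3; β=-1, v≡2 (mod 7); (3|7)=-1, (2|7)=+1; sign (−1)^0·-1^-1·+1^-2 = -1.
Ram(187, -2002) = {7, 13}; no ℚ_7-point on the conic.

[7, 13]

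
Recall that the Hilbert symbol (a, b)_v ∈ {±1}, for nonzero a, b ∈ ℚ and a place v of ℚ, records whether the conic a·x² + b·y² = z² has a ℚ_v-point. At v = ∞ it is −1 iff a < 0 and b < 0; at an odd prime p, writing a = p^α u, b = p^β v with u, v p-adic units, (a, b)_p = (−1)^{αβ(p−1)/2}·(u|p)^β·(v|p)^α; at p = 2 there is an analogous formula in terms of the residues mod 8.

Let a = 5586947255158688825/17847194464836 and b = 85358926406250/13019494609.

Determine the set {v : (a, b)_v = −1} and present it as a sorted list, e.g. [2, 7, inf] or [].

[5, 17]

(a, b) ≡ (17, 10) mod (ℚ^×)²; places V = {2, 3, 5, 7, 11, 17, 23, 41, 53, ∞}.
(a,b)_53: α=4, u≡44; β=2, v≡4 (mod 53); (44|53)=+1, (4|53)=+1; sign (−1)^0·+1^2·+1^4 = +1.
(a,b)_17: α=3, u≡15; β=0, v≡12 (mod 17); (15|17)=+1, (12|17)=-1; sign (−1)^0·+1^0·-1^3 = -1.
(a,b)_2: α=-2, β=1; u≡1, v≡5 (mod 8); ε(u)ε(v)=0·0, αω(v)=-2·1, βω(u)=1·0; sum ≡ 0  ⇒  +1.
(a,b)_11: α=-6, u≡7; β=-4, v≡10 (mod 11); (7|11)=-1, (10|11)=-1; sign (−1)^0·-1^-4·-1^-6 = +1.
(a,b)_3: α=-2, u≡2; β=4, v≡1 (mod 3); (2|3)=-1, (1|3)=+1; sign (−1)^0·-1^4·+1^-2 = +1.
(a,b)_7: α=8, u≡6; β=4, v≡5 (mod 7); (6|7)=-1, (5|7)=-1; sign (−1)^0·-1^4·-1^8 = +1.
(a,b)_23: α=-4, u≡17; β=-2, v≡15 (mod 23); (17|23)=-1, (15|23)=-1; sign (−1)^0·-1^-2·-1^-4 = +1.
(a,b)_41: α=0, u≡7; β=-2, v≡39 (mod 41); (7|41)=-1, (39|41)=+1; sign (−1)^0·-1^-2·+1^0 = +1.
(a,b)_∞: sgn(17)=+, sgn(10)=+, so +1.
(a,b)_5: α=2, u≡3; β=7, v≡2 (mod 5); (3|5)=-1, (2|5)=-1; sign (−1)^0·-1^7·-1^2 = -1.
Ram(17, 10) = {5, 17}; no ℚ_5-point on the conic.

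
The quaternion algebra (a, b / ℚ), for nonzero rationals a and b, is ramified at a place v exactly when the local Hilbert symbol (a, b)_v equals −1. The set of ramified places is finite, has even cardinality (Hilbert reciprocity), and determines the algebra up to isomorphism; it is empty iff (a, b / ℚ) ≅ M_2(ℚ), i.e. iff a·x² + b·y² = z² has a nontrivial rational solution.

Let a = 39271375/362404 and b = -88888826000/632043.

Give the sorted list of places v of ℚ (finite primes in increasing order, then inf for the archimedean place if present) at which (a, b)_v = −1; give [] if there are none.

[]

Mod squares: a ≡ 55, b ≡ -195. Check v ∈ {∞, 2, 3, 5, 7, 11, 13, 17, 43}.
v=2: v_2(a)=-2, v_2(b)=4; units ≡ 7, 5 (mod 8); ε·ε+αω+βω = 1·0+-2·1+4·0 ≡ 0  ⇒  (a,b)_2 = +1.
v=5: a=5^3·(≡4), b=5^3·(≡4) mod 5; (4|5)=+1, (4|5)=+1; (−1)^{3·3·2}·(+1)^3·(+1)^3 = +1.
v=∞: 55 > 0 and -195 < 0  ⇒  (a,b)_∞ = +1.
v=3: a=3^0·(≡1), b=3^-7·(≡1) mod 3; (1|3)=+1, (1|3)=+1; (−1)^{0·-7·1}·(+1)^-7·(+1)^0 = +1.
v=13: a=13^4·(≡12), b=13^1·(≡2) mod 13; (12|13)=+1, (2|13)=-1; (−1)^{4·1·6}·(+1)^1·(-1)^4 = +1.
v=11: a=11^1·(≡1), b=11^0·(≡3) mod 11; (1|11)=+1, (3|11)=+1; (−1)^{1·0·5}·(+1)^0·(+1)^1 = +1.
v=43: a=43^-2·(≡5), b=43^4·(≡2) mod 43; (5|43)=-1, (2|43)=-1; (−1)^{-2·4·21}·(-1)^4·(-1)^-2 = +1.
v=17: a=17^0·(≡1), b=17^-2·(≡13) mod 17; (1|17)=+1, (13|17)=+1; (−1)^{0·-2·8}·(+1)^-2·(+1)^0 = +1.
v=7: a=7^-2·(≡6), b=7^0·(≡2) mod 7; (6|7)=-1, (2|7)=+1; (−1)^{-2·0·3}·(-1)^0·(+1)^-2 = +1.
Ram(a, b) = ∅: the form 55·x² + -195·y² − z² is isotropic over every ℚ_v, so by Hasse–Minkowski it is isotropic over ℚ.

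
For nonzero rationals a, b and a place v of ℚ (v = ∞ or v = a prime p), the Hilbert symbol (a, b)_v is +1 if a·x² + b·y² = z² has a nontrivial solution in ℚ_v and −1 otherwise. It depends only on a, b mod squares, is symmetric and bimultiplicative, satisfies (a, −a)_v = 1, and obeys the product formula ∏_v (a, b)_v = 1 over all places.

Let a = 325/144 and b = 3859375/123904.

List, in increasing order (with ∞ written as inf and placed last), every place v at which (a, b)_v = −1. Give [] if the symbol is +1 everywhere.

[13, 19]

(a, b) ≡ (13, 247) mod (ℚ^×)²; places V = {2, 3, 5, 11, 13, 19, ∞}.
(a,b)_19: α=0, u≡14; β=1, v≡3 (mod 19); (14|19)=-1, (3|19)=-1; sign (−1)^0·-1^1·-1^0 = -1.
(a,b)_2: α=-4, β=-10; u≡5, v≡7 (mod 8); ε(u)ε(v)=0·1, αω(v)=-4·0, βω(u)=-10·1; sum ≡ 0  ⇒  +1.
(a,b)_∞: sgn(13)=+, sgn(247)=+, so +1.
(a,b)_13: α=1, u≡12; β=1, v≡7 (mod 13); (12|13)=+1, (7|13)=-1; sign (−1)^0·+1^1·-1^1 = -1.
(a,b)_11: α=0, u≡6; β=-2, v≡3 (mod 11); (6|11)=-1, (3|11)=+1; sign (−1)^0·-1^-2·+1^0 = +1.
(a,b)_5: α=2, u≡2; β=6, v≡3 (mod 5); (2|5)=-1, (3|5)=-1; sign (−1)^0·-1^6·-1^2 = +1.
(a,b)_3: α=-2, u≡1; β=0, v≡1 (mod 3); (1|3)=+1, (1|3)=+1; sign (−1)^0·+1^0·+1^-2 = +1.
|Ram(13, 247)| = 2, even; anisotropic at {13, 19}.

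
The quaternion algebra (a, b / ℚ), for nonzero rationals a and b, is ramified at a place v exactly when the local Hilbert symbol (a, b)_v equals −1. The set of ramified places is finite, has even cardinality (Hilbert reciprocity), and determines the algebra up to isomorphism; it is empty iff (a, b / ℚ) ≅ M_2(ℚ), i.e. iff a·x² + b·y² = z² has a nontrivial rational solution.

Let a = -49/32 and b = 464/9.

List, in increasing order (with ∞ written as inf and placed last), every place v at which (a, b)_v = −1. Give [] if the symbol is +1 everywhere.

[2, 29]

(a, b) ≡ (-2, 29) mod (ℚ^×)²; places V = {2, 3, 7, 29, ∞}.
(a,b)_7: α=2, u≡5; β=0, v≡1 (mod 7); (5|7)=-1, (1|7)=+1; sign (−1)^0·-1^0·+1^2 = +1.
(a,b)_∞: sgn(-2)=−, sgn(29)=+, so +1.
(a,b)_2: α=-5, β=4; u≡7, v≡5 (mod 8); ε(u)ε(v)=1·0, αω(v)=-5·1, βω(u)=4·0; sum ≡ 1  ⇒  -1.
(a,b)_29: α=0, u≡3; β=1, v≡5 (mod 29); (3|29)=-1, (5|29)=+1; sign (−1)^0·-1^1·+1^0 = -1.
(a,b)_3: α=0, u≡1; β=-2, v≡2 (mod 3); (1|3)=+1, (2|3)=-1; sign (−1)^0·+1^-2·-1^0 = +1.
(-2, 29 / ℚ) ramifies at {2, 29}: a division algebra.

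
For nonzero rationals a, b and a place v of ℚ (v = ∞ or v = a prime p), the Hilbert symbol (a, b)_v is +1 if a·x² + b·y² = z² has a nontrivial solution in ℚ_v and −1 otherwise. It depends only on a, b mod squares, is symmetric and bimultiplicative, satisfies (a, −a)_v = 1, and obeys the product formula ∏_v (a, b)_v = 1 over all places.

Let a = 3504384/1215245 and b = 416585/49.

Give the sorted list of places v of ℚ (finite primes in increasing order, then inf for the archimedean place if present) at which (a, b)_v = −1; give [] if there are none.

[5, 17]

Mod squares: a ≡ 5, b ≡ 2465. Check v ∈ {∞, 2, 3, 5, 7, 13, 17, 29}.
v=2: v_2(a)=8, v_2(b)=0; units ≡ 5, 1 (mod 8); ε·ε+αω+βω = 0·0+8·0+0·1 ≡ 0  ⇒  (a,b)_2 = +1.
v=17: a=17^-2·(≡12), b=17^1·(≡13) mod 17; (12|17)=-1, (13|17)=+1; (−1)^{-2·1·8}·(-1)^1·(+1)^-2 = -1.
v=3: a=3^4·(≡2), b=3^0·(≡2) mod 3; (2|3)=-1, (2|3)=-1; (−1)^{4·0·1}·(-1)^0·(-1)^4 = +1.
v=∞: 5 > 0 and 2465 > 0  ⇒  (a,b)_∞ = +1.
v=7: a=7^0·(≡3), b=7^-2·(≡1) mod 7; (3|7)=-1, (1|7)=+1; (−1)^{0·-2·3}·(-1)^-2·(+1)^0 = +1.
v=29: a=29^-2·(≡1), b=29^1·(≡15) mod 29; (1|29)=+1, (15|29)=-1; (−1)^{-2·1·14}·(+1)^1·(-1)^-2 = +1.
v=13: a=13^2·(≡8), b=13^2·(≡6) mod 13; (8|13)=-1, (6|13)=-1; (−1)^{2·2·6}·(-1)^2·(-1)^2 = +1.
v=5: a=5^-1·(≡1), b=5^1·(≡3) mod 5; (1|5)=+1, (3|5)=-1; (−1)^{-1·1·2}·(+1)^1·(-1)^-1 = -1.
Ram(5, 2465) = {5, 17}; no ℚ_5-point on the conic.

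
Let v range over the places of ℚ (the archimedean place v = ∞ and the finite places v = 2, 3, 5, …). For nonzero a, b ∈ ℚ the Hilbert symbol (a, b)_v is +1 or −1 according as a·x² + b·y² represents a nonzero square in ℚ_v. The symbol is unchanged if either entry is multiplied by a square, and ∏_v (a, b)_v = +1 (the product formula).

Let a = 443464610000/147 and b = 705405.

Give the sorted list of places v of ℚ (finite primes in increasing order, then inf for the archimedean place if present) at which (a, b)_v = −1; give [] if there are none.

Mod squares: a ≡ 79143, b ≡ 705405. Check v ∈ {∞, 2, 3, 5, 7, 23, 31, 37, 41}.
v=3: a=3^-1·(≡2), b=3^1·(≡1) mod 3; (2|3)=-1, (1|3)=+1; (−1)^{-1·1·1}·(-1)^1·(+1)^-1 = +1.
v=41: a=41^2·(≡38), b=41^1·(≡26) mod 41; (38|41)=-1, (26|41)=-1; (−1)^{2·1·20}·(-1)^1·(-1)^2 = -1.
v=∞: 79143 > 0 and 705405 > 0  ⇒  (a,b)_∞ = +1.
v=5: a=5^4·(≡3), b=5^1·(≡1) mod 5; (3|5)=-1, (1|5)=+1; (−1)^{4·1·2}·(-1)^1·(+1)^4 = -1.
v=37: a=37^1·(≡28), b=37^1·(≡10) mod 37; (28|37)=+1, (10|37)=+1; (−1)^{1·1·18}·(+1)^1·(+1)^1 = +1.
v=7: a=7^-2·(≡2), b=7^0·(≡1) mod 7; (2|7)=+1, (1|7)=+1; (−1)^{-2·0·3}·(+1)^0·(+1)^-2 = +1.
v=2: v_2(a)=4, v_2(b)=0; units ≡ 7, 5 (mod 8); ε·ε+αω+βω = 1·0+4·1+0·0 ≡ 0  ⇒  (a,b)_2 = +1.
v=23: a=23^1·(≡11), b=23^0·(≡18) mod 23; (11|23)=-1, (18|23)=+1; (−1)^{1·0·11}·(-1)^0·(+1)^1 = +1.
v=31: a=31^1·(≡12), b=31^1·(≡1) mod 31; (12|31)=-1, (1|31)=+1; (−1)^{1·1·15}·(-1)^1·(+1)^1 = +1.
(79143, 705405 / ℚ) ramifies at {5, 41}: a division algebra.

[5, 41]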